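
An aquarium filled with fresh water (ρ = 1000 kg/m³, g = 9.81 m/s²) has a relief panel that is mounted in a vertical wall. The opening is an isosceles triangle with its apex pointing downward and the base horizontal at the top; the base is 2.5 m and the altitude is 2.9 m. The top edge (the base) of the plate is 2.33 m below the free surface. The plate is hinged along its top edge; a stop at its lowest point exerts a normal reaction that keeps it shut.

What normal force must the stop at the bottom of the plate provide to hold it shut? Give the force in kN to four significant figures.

P ≈ 44.81 kN

γ = ρg = 1000 × 9.81 = 9810 N/m³ = 9.81 kN/m³.
With the apex down, the centroid sits h/3 = 2.9/3 = 0.966667 m below the base (the top edge), so the centroid depth is h_c = 2.33 + 0.966667 = 3.29667 m.
A = ½ × 2.5 × 2.9 = 3.625 m².
Resultant F = γ·h_c·A = 9.81 × 3.29667 × 3.625 = 117.234 kN.
I_c = b·h³/36 = 2.5 × 2.9³/36 = 1.69368 m⁴.
Centre of pressure: y_p = y_c + I_c/(y_c·A) = 3.29667 + 1.69368/(3.29667 × 3.625) = 3.29667 + 0.141725 = 3.4384 m along the plane.
The resultant acts 0.966667 + 0.141725 = 1.10839 m (along the plate) below the hinge at the top edge, so the moment about the hinge is M = F × 1.10839 = 117.234 × 1.10839 = 129.941 kN·m.
A normal force at the bottom, 2.9 m from the hinge, must supply this moment: P = 129.941/2.9 = 44.8072 kN.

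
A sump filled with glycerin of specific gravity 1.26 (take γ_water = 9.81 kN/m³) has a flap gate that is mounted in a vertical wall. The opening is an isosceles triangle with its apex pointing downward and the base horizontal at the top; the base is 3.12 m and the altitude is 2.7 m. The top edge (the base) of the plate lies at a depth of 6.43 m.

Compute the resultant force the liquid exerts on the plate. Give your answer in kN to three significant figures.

γ = 1.26 × 9.81 = 12.3606 kN/m³.
With the apex down, the centroid sits h/3 = 2.7/3 = 0.9 m below the base (the top edge), so the centroid depth is h_c = 6.43 + 0.9 = 7.33 m.
A = ½ × 3.12 × 2.7 = 4.212 m².
Resultant F = γ·h_c·A = 12.3606 × 7.33 × 4.212 = 381.621 kN.

F ≈ 382 kN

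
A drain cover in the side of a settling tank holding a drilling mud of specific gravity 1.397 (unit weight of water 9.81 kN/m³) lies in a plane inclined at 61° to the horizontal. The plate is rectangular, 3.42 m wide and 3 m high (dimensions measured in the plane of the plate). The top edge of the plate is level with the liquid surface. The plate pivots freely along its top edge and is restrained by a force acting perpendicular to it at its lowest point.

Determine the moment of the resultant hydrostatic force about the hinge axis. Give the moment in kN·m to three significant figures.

γ = 1.397 × 9.81 = 13.70457 kN/m³.
Let θ = 61° be the plate's angle to the horizontal; measure y along the incline from where the plane meets the free surface. Vertical depth h = y·sinθ with sinθ = 0.874620.
The centroid lies 3/2 = 1.5 m below the top edge, so y_c = 1.5 m and h_c = 1.5 × 0.874620 = 1.31193 m.
A = 3.42 × 3 = 10.26 m².
Resultant F = γ·h_c·A = 13.70457 × 1.31193 × 10.26 = 184.469 kN.
I_c = b·h³/12 = 3.42 × 3³/12 = 7.695 m⁴.
Centre of pressure: y_p = y_c + I_c/(y_c·A) = 1.5 + 7.695/(1.5 × 10.26) = 1.5 + 0.5 = 2 m along the plane.
The resultant acts 1.5 + 0.5 = 2 m (along the plate) below the hinge at the top edge, so the moment about the hinge is M = F × 2 = 184.469 × 2 = 368.938 kN·m.

M ≈ 369 kN·m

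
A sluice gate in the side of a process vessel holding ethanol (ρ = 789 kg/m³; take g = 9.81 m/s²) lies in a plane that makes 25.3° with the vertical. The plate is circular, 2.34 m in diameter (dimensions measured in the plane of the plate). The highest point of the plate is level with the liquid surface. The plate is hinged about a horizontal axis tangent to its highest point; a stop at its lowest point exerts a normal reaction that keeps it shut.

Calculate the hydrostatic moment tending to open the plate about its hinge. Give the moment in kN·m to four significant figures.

γ = ρg = 789 × 9.81 / 1000 = 7.74009 kN/m³.
The plate makes 25.3° with the vertical, i.e. θ = 90° − 25.3° = 64.7° to the horizontal. Measuring y along the incline from the free-surface line, vertical depth h = y·sinθ with sinθ = 0.904083.
The centroid is at the centre, 1.17 m below the top of the plate, so y_c = 1.17 m and h_c = 1.17 × 0.904083 = 1.05778 m.
A = π(1.17)² = 4.30053 m².
Resultant F = γ·h_c·A = 7.74009 × 1.05778 × 4.30053 = 35.2098 kN.
I_c = πr⁴/4 = π × 1.17⁴/4 = 1.47175 m⁴.
Centre of pressure: y_p = y_c + I_c/(y_c·A) = 1.17 + 1.47175/(1.17 × 4.30053) = 1.17 + 0.2925 = 1.4625 m along the plane.
The resultant acts 1.17 + 0.2925 = 1.4625 m (along the plate) below the hinge at the top edge, so the moment about the hinge is M = F × 1.4625 = 35.2098 × 1.4625 = 51.4943 kN·m.

M ≈ 51.49 kN·m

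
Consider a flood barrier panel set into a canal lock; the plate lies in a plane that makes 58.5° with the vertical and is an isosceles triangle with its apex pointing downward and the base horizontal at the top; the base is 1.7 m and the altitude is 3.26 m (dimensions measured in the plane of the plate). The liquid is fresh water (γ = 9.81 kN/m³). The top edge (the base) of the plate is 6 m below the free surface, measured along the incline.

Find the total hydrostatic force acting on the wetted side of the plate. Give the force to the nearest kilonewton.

γ = 9.81 kN/m³.
The plate makes 58.5° with the vertical, i.e. θ = 90° − 58.5° = 31.5° to the horizontal. Measuring y along the incline from the free-surface line, vertical depth h = y·sinθ with sinθ = 0.522499.
With the apex down, the centroid sits h/3 = 3.26/3 = 1.08667 m below the base (the top edge), so y_c = 6 + 1.08667 = 7.08667 m and h_c = 7.08667 × 0.522499 = 3.70278 m.
A = ½ × 1.7 × 3.26 = 2.771 m².
Resultant F = γ·h_c·A = 9.81 × 3.70278 × 2.771 = 100.655 kN.

F ≈ 101 kN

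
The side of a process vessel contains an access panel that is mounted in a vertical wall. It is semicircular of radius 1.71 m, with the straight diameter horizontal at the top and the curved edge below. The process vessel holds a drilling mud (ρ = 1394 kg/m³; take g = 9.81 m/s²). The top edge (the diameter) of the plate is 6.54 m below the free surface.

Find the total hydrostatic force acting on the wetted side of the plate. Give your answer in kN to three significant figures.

γ = ρg = 1394 × 9.81 / 1000 = 13.67514 kN/m³.
The centroid of a semicircle lies 4r/(3π) = 0.725747 m from the diameter, here below the top edge, so the centroid depth is h_c = 6.54 + 0.725747 = 7.26575 m.
A = πr²/2 = π × 1.71²/2 = 4.59317 m².
Resultant F = γ·h_c·A = 13.67514 × 7.26575 × 4.59317 = 456.378 kN.

F ≈ 456 kN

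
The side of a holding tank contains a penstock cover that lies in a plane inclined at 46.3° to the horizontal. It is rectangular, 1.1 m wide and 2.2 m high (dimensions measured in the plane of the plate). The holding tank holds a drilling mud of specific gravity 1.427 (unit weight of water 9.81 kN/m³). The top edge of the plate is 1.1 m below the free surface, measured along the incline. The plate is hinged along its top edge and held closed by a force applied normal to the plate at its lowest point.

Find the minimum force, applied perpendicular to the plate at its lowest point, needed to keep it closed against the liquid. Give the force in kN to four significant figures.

γ = 1.427 × 9.81 = 13.99887 kN/m³.
Let θ = 46.3° be the plate's angle to the horizontal; measure y along the incline from where the plane meets the free surface. Vertical depth h = y·sinθ with sinθ = 0.722967.
The centroid lies 2.2/2 = 1.1 m below the top edge, so y_c = 1.1 + 1.1 = 2.2 m and h_c = 2.2 × 0.722967 = 1.59053 m.
A = 1.1 × 2.2 = 2.42 m².
Resultant F = γ·h_c·A = 13.99887 × 1.59053 × 2.42 = 53.8828 kN.
I_c = b·h³/12 = 1.1 × 2.2³/12 = 0.976067 m⁴.
Centre of pressure: y_p = y_c + I_c/(y_c·A) = 2.2 + 0.976067/(2.2 × 2.42) = 2.2 + 0.183333 = 2.38333 m along the plane.
The resultant acts 1.1 + 0.183333 = 1.28333 m (along the plate) below the hinge at the top edge, so the moment about the hinge is M = F × 1.28333 = 53.8828 × 1.28333 = 69.1494 kN·m.
A normal force at the bottom, 2.2 m from the hinge, must supply this moment: P = 69.1494/2.2 = 31.4315 kN.

P ≈ 31.43 kN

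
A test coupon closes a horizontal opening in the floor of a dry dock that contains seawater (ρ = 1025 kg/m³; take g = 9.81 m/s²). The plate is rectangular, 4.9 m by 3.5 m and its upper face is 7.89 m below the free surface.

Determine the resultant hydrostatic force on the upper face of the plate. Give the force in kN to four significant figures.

F ≈ 1361 kN

γ = ρg = 1025 × 9.81 / 1000 = 10.05525 kN/m³.
The plate is horizontal, so pressure is uniform at p = γ·h = 10.05525 × 7.89 = 79.3359 kN/m².
A = 4.9 × 3.5 = 17.15 m².
F = p·A = 79.3359 × 17.15 = 1360.61 kN.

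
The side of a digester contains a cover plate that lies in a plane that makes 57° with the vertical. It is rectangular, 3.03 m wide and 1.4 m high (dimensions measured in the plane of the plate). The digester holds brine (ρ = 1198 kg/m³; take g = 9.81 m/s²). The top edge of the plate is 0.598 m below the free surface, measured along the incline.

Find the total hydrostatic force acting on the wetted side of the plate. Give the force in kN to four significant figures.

γ = ρg = 1198 × 9.81 / 1000 = 11.75238 kN/m³.
The plate makes 57° with the vertical, i.e. θ = 90° − 57° = 33° to the horizontal. Measuring y along the incline from the free-surface line, vertical depth h = y·sinθ with sinθ = 0.544639.
The centroid lies 1.4/2 = 0.7 m below the top edge, so y_c = 0.598 + 0.7 = 1.298 m and h_c = 1.298 × 0.544639 = 0.706941 m.
A = 3.03 × 1.4 = 4.242 m².
Resultant F = γ·h_c·A = 11.75238 × 0.706941 × 4.242 = 35.2436 kN.

F ≈ 35.24 kN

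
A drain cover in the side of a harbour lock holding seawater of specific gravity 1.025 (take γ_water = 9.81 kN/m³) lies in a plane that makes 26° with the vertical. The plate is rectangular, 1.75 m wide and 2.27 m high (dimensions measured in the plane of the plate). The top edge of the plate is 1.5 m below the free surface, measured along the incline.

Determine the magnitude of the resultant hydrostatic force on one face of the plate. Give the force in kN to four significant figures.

F ≈ 94.60 kN

γ = 1.025 × 9.81 = 10.05525 kN/m³.
The plate makes 26° with the vertical, i.e. θ = 90° − 26° = 64° to the horizontal. Measuring y along the incline from the free-surface line, vertical depth h = y·sinθ with sinθ = 0.898794.
The centroid lies 2.27/2 = 1.135 m below the top edge, so y_c = 1.5 + 1.135 = 2.635 m and h_c = 2.635 × 0.898794 = 2.36832 m.
A = 1.75 × 2.27 = 3.9725 m².
Resultant F = γ·h_c·A = 10.05525 × 2.36832 × 3.9725 = 94.6013 kN.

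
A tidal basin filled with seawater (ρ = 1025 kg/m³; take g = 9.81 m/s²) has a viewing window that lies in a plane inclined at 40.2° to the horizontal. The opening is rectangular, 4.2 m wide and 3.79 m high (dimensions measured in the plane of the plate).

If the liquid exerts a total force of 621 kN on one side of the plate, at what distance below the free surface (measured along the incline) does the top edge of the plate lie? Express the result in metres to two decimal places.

γ = ρg = 1025 × 9.81 / 1000 = 10.05525 kN/m³.
A = 4.2 × 3.79 = 15.918 m².
From F = γ·h_c·A, the centroid depth is h_c = 621/(10.05525 × 15.918) = 3.87981 m.
Let θ = 40.2° be the plate's angle to the horizontal; measure y along the incline from where the plane meets the free surface. Vertical depth h = y·sinθ with sinθ = 0.645458.
Along the incline, y_c = h_c/sinθ = 3.87981/0.645458 = 6.01094 m.
The centroid lies 3.79/2 = 1.895 m below the top edge, so the top edge sits at y_top = 6.01094 − 1.895 = 4.11594 m along the incline.

y_top ≈ 4.12 m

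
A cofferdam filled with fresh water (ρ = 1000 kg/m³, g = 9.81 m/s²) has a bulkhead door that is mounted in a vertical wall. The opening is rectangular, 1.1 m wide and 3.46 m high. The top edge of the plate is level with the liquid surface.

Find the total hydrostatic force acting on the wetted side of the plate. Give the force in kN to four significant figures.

F ≈ 64.59 kN

γ = ρg = 1000 × 9.81 = 9810 N/m³ = 9.81 kN/m³.
The centroid lies 3.46/2 = 1.73 m below the top edge, so the centroid depth is h_c = 1.73 m.
A = 1.1 × 3.46 = 3.806 m².
Resultant F = γ·h_c·A = 9.81 × 1.73 × 3.806 = 64.5928 kN.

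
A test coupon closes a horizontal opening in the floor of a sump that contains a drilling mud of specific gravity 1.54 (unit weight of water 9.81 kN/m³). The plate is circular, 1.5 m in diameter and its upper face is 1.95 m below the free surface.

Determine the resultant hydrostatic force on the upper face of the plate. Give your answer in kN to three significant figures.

γ = 1.54 × 9.81 = 15.1074 kN/m³.
The plate is horizontal, so pressure is uniform at p = γ·h = 15.1074 × 1.95 = 29.4594 kN/m².
A = π(0.75)² = 1.76715 m².
F = p·A = 29.4594 × 1.76715 = 52.0592 kN.

F ≈ 52.1 kN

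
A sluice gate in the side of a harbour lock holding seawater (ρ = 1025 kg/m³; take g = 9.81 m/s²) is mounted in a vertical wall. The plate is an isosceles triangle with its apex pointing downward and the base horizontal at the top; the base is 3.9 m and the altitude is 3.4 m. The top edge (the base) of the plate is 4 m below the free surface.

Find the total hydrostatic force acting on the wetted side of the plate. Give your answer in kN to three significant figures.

γ = ρg = 1025 × 9.81 / 1000 = 10.05525 kN/m³.
With the apex down, the centroid sits h/3 = 3.4/3 = 1.13333 m below the base (the top edge), so the centroid depth is h_c = 4 + 1.13333 = 5.13333 m.
A = ½ × 3.9 × 3.4 = 6.63 m².
Resultant F = γ·h_c·A = 10.05525 × 5.13333 × 6.63 = 342.22 kN.

F ≈ 342 kN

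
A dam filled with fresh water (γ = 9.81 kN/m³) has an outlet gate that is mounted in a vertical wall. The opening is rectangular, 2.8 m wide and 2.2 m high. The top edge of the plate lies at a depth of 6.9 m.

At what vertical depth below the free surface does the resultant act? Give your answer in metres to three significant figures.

h_p = 8.05 m

γ = 9.81 kN/m³.
The centroid lies 2.2/2 = 1.1 m below the top edge, so the centroid depth is h_c = 6.9 + 1.1 = 8 m.
A = 2.8 × 2.2 = 6.16 m².
Resultant F = γ·h_c·A = 9.81 × 8 × 6.16 = 483.437 kN.
I_c = b·h³/12 = 2.8 × 2.2³/12 = 2.48453 m⁴.
Centre of pressure: y_p = y_c + I_c/(y_c·A) = 8 + 2.48453/(8 × 6.16) = 8 + 0.0504166 = 8.05042 m along the plane.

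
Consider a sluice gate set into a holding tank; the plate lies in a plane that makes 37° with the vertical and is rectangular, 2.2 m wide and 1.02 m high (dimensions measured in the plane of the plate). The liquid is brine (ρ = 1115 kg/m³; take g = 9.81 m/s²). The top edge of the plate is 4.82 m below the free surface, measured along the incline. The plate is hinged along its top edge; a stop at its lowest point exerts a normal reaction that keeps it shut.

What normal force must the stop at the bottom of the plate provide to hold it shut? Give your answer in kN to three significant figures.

γ = ρg = 1115 × 9.81 / 1000 = 10.93815 kN/m³.
The plate makes 37° with the vertical, i.e. θ = 90° − 37° = 53° to the horizontal. Measuring y along the incline from the free-surface line, vertical depth h = y·sinθ with sinθ = 0.798636.
The centroid lies 1.02/2 = 0.51 m below the top edge, so y_c = 4.82 + 0.51 = 5.33 m and h_c = 5.33 × 0.798636 = 4.25673 m.
A = 2.2 × 1.02 = 2.244 m².
Resultant F = γ·h_c·A = 10.93815 × 4.25673 × 2.244 = 104.482 kN.
I_c = b·h³/12 = 2.2 × 1.02³/12 = 0.194555 m⁴.
Centre of pressure: y_p = y_c + I_c/(y_c·A) = 5.33 + 0.194555/(5.33 × 2.244) = 5.33 + 0.0162664 = 5.34627 m along the plane.
The resultant acts 0.51 + 0.0162664 = 0.526266 m (along the plate) below the hinge at the top edge, so the moment about the hinge is M = F × 0.526266 = 104.482 × 0.526266 = 54.9853 kN·m.
A normal force at the bottom, 1.02 m from the hinge, must supply this moment: P = 54.9853/1.02 = 53.9072 kN.

P ≈ 53.9 kN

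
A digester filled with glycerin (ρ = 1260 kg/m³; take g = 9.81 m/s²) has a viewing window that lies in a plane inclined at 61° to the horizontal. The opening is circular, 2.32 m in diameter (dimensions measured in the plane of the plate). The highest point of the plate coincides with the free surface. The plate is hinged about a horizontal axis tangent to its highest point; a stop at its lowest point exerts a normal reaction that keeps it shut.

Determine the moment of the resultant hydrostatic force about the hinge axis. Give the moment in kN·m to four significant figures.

M ≈ 76.87 kN·m

γ = ρg = 1260 × 9.81 / 1000 = 12.3606 kN/m³.
Let θ = 61° be the plate's angle to the horizontal; measure y along the incline from where the plane meets the free surface. Vertical depth h = y·sinθ with sinθ = 0.874620.
The centroid is at the centre, 1.16 m below the top of the plate, so y_c = 1.16 m and h_c = 1.16 × 0.874620 = 1.01456 m.
A = π(1.16)² = 4.22733 m².
Resultant F = γ·h_c·A = 12.3606 × 1.01456 × 4.22733 = 53.0131 kN.
I_c = πr⁴/4 = π × 1.16⁴/4 = 1.42207 m⁴.
Centre of pressure: y_p = y_c + I_c/(y_c·A) = 1.16 + 1.42207/(1.16 × 4.22733) = 1.16 + 0.289999 = 1.45 m along the plane.
The resultant acts 1.16 + 0.289999 = 1.45 m (along the plate) below the hinge at the top edge, so the moment about the hinge is M = F × 1.45 = 53.0131 × 1.45 = 76.869 kN·m.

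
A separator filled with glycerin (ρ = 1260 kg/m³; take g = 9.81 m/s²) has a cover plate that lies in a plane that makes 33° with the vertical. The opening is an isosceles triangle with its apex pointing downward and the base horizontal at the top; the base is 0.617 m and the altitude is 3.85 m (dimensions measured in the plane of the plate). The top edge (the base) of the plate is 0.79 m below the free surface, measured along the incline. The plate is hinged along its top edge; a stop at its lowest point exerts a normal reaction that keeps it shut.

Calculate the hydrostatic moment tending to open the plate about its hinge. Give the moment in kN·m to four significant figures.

M ≈ 42.90 kN·m

γ = ρg = 1260 × 9.81 / 1000 = 12.3606 kN/m³.
The plate makes 33° with the vertical, i.e. θ = 90° − 33° = 57° to the horizontal. Measuring y along the incline from the free-surface line, vertical depth h = y·sinθ with sinθ = 0.838671.
With the apex down, the centroid sits h/3 = 3.85/3 = 1.28333 m below the base (the top edge), so y_c = 0.79 + 1.28333 = 2.07333 m and h_c = 2.07333 × 0.838671 = 1.73884 m.
A = ½ × 0.617 × 3.85 = 1.18772 m².
Resultant F = γ·h_c·A = 12.3606 × 1.73884 × 1.18772 = 25.5278 kN.
I_c = b·h³/36 = 0.617 × 3.85³/36 = 0.978059 m⁴.
Centre of pressure: y_p = y_c + I_c/(y_c·A) = 2.07333 + 0.978059/(2.07333 × 1.18772) = 2.07333 + 0.397176 = 2.47051 m along the plane.
The resultant acts 1.28333 + 0.397176 = 1.68051 m (along the plate) below the hinge at the top edge, so the moment about the hinge is M = F × 1.68051 = 25.5278 × 1.68051 = 42.8997 kN·m.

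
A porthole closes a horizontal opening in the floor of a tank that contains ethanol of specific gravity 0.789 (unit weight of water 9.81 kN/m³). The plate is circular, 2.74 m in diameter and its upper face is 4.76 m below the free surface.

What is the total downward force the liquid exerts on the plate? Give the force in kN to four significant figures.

γ = 0.789 × 9.81 = 7.74009 kN/m³.
The plate is horizontal, so pressure is uniform at p = γ·h = 7.74009 × 4.76 = 36.8428 kN/m².
A = π(1.37)² = 5.89646 m².
F = p·A = 36.8428 × 5.89646 = 217.242 kN.

F ≈ 217.2 kN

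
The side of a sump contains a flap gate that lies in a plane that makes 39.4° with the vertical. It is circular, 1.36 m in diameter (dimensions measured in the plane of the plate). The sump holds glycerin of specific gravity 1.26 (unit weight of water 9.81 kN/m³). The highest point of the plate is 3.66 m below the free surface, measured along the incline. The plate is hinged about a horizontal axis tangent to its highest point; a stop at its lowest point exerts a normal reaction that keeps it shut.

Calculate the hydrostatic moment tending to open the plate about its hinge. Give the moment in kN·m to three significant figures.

M ≈ 42.6 kN·m

γ = 1.26 × 9.81 = 12.3606 kN/m³.
The plate makes 39.4° with the vertical, i.e. θ = 90° − 39.4° = 50.6° to the horizontal. Measuring y along the incline from the free-surface line, vertical depth h = y·sinθ with sinθ = 0.772734.
The centroid is at the centre, 0.68 m below the top of the plate, so y_c = 3.66 + 0.68 = 4.34 m and h_c = 4.34 × 0.772734 = 3.35367 m.
A = π(0.68)² = 1.45267 m².
Resultant F = γ·h_c·A = 12.3606 × 3.35367 × 1.45267 = 60.2181 kN.
I_c = πr⁴/4 = π × 0.68⁴/4 = 0.167929 m⁴.
Centre of pressure: y_p = y_c + I_c/(y_c·A) = 4.34 + 0.167929/(4.34 × 1.45267) = 4.34 + 0.026636 = 4.36664 m along the plane.
The resultant acts 0.68 + 0.026636 = 0.706636 m (along the plate) below the hinge at the top edge, so the moment about the hinge is M = F × 0.706636 = 60.2181 × 0.706636 = 42.5523 kN·m.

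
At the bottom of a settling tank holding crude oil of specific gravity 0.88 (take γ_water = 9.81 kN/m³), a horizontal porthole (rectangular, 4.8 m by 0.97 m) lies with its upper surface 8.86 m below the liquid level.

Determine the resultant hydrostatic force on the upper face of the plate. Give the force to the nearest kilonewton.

γ = 0.88 × 9.81 = 8.6328 kN/m³.
The plate is horizontal, so pressure is uniform at p = γ·h = 8.6328 × 8.86 = 76.4866 kN/m².
A = 4.8 × 0.97 = 4.656 m².
F = p·A = 76.4866 × 4.656 = 356.122 kN.

F ≈ 356 kN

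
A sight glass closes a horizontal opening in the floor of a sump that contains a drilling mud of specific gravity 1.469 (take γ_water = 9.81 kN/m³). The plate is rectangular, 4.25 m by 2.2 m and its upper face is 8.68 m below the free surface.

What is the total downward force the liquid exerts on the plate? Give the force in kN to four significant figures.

F ≈ 1170 kN

γ = 1.469 × 9.81 = 14.41089 kN/m³.
The plate is horizontal, so pressure is uniform at p = γ·h = 14.41089 × 8.68 = 125.087 kN/m².
A = 4.25 × 2.2 = 9.35 m².
F = p·A = 125.087 × 9.35 = 1169.56 kN.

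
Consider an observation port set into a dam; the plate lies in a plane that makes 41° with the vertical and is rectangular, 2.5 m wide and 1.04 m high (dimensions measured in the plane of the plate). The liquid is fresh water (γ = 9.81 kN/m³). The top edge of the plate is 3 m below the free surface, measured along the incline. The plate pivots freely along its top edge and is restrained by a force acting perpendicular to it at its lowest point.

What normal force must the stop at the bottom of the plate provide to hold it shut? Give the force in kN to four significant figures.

P ≈ 35.55 kN

γ = 9.81 kN/m³.
The plate makes 41° with the vertical, i.e. θ = 90° − 41° = 49° to the horizontal. Measuring y along the incline from the free-surface line, vertical depth h = y·sinθ with sinθ = 0.754710.
The centroid lies 1.04/2 = 0.52 m below the top edge, so y_c = 3 + 0.52 = 3.52 m and h_c = 3.52 × 0.754710 = 2.65658 m.
A = 2.5 × 1.04 = 2.6 m².
Resultant F = γ·h_c·A = 9.81 × 2.65658 × 2.6 = 67.7587 kN.
I_c = b·h³/12 = 2.5 × 1.04³/12 = 0.234347 m⁴.
Centre of pressure: y_p = y_c + I_c/(y_c·A) = 3.52 + 0.234347/(3.52 × 2.6) = 3.52 + 0.0256061 = 3.54561 m along the plane.
The resultant acts 0.52 + 0.0256061 = 0.545606 m (along the plate) below the hinge at the top edge, so the moment about the hinge is M = F × 0.545606 = 67.7587 × 0.545606 = 36.9696 kN·m.
A normal force at the bottom, 1.04 m from the hinge, must supply this moment: P = 36.9696/1.04 = 35.5477 kN.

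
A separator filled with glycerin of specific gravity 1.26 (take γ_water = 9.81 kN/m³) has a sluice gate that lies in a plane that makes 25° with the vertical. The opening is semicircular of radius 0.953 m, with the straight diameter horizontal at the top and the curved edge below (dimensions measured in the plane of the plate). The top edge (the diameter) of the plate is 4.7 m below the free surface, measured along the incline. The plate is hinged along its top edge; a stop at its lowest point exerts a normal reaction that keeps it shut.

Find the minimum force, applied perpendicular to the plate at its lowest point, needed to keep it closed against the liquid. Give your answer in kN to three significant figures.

γ = 1.26 × 9.81 = 12.3606 kN/m³.
The plate makes 25° with the vertical, i.e. θ = 90° − 25° = 65° to the horizontal. Measuring y along the incline from the free-surface line, vertical depth h = y·sinθ with sinθ = 0.906308.
The centroid of a semicircle lies 4r/(3π) = 0.404466 m from the diameter, here below the top edge, so y_c = 4.7 + 0.404466 = 5.10447 m and h_c = 5.10447 × 0.906308 = 4.62622 m.
A = πr²/2 = π × 0.953²/2 = 1.42661 m².
Resultant F = γ·h_c·A = 12.3606 × 4.62622 × 1.42661 = 81.5776 kN.
I_c = (π/8 − 8/(9π))·r⁴ = 0.109757 × 0.953⁴ = 0.0905324 m⁴.
Centre of pressure: y_p = y_c + I_c/(y_c·A) = 5.10447 + 0.0905324/(5.10447 × 1.42661) = 5.10447 + 0.0124322 = 5.1169 m along the plane.
The resultant acts 0.404466 + 0.0124322 = 0.416898 m (along the plate) below the hinge at the top edge, so the moment about the hinge is M = F × 0.416898 = 81.5776 × 0.416898 = 34.0095 kN·m.
A normal force at the bottom, 0.953 m from the hinge, must supply this moment: P = 34.0095/0.953 = 35.6868 kN.

P ≈ 35.7 kN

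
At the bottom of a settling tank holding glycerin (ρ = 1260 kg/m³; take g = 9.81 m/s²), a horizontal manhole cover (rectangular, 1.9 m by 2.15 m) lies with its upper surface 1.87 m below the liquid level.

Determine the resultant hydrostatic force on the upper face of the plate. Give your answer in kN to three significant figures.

γ = ρg = 1260 × 9.81 / 1000 = 12.3606 kN/m³.
The plate is horizontal, so pressure is uniform at p = γ·h = 12.3606 × 1.87 = 23.1143 kN/m².
A = 1.9 × 2.15 = 4.085 m².
F = p·A = 23.1143 × 4.085 = 94.4219 kN.

F ≈ 94.4 kN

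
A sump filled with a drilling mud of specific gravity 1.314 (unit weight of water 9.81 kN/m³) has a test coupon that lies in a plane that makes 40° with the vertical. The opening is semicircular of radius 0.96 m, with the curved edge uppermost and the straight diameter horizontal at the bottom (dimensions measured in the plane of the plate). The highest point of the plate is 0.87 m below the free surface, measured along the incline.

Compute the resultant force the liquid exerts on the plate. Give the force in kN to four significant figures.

γ = 1.314 × 9.81 = 12.89034 kN/m³.
The plate makes 40° with the vertical, i.e. θ = 90° − 40° = 50° to the horizontal. Measuring y along the incline from the free-surface line, vertical depth h = y·sinθ with sinθ = 0.766044.
The centroid lies 4r/(3π) = 0.407437 m above the diameter, so r − 4r/(3π) = 0.96 − 0.407437 = 0.552563 m below the topmost point, so y_c = 0.87 + 0.552563 = 1.42256 m and h_c = 1.42256 × 0.766044 = 1.08974 m.
A = πr²/2 = π × 0.96²/2 = 1.44765 m².
Resultant F = γ·h_c·A = 12.89034 × 1.08974 × 1.44765 = 20.3353 kN.

F ≈ 20.34 kN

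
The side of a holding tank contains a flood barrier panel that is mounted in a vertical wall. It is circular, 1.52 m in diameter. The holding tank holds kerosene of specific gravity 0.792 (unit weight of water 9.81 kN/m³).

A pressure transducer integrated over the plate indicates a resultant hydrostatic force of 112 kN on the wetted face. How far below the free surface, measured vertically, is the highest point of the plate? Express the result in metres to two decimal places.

d_top ≈ 7.18 m

γ = 0.792 × 9.81 = 7.76952 kN/m³.
A = π(0.76)² = 1.81458 m².
From F = γ·h_c·A, the centroid depth is h_c = 112/(7.76952 × 1.81458) = 7.94416 m.
The centroid is at the centre, 0.76 m below the top of the plate, so the highest point sits at h_top = 7.94416 − 0.76 = 7.18416 m below the surface.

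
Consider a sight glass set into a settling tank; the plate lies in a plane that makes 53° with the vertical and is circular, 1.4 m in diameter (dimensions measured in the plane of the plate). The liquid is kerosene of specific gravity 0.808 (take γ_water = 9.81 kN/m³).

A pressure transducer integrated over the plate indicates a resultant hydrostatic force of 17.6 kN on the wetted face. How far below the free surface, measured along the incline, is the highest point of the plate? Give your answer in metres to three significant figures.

y_top ≈ 1.70 m

γ = 0.808 × 9.81 = 7.92648 kN/m³.
A = π(0.7)² = 1.53938 m².
From F = γ·h_c·A, the centroid depth is h_c = 17.6/(7.92648 × 1.53938) = 1.4424 m.
The plate makes 53° with the vertical, i.e. θ = 90° − 53° = 37° to the horizontal. Measuring y along the incline from the free-surface line, vertical depth h = y·sinθ with sinθ = 0.601815.
Along the incline, y_c = h_c/sinθ = 1.4424/0.601815 = 2.39675 m.
The centroid is at the centre, 0.7 m below the top of the plate, so the highest point sits at y_top = 2.39675 − 0.7 = 1.69675 m along the incline.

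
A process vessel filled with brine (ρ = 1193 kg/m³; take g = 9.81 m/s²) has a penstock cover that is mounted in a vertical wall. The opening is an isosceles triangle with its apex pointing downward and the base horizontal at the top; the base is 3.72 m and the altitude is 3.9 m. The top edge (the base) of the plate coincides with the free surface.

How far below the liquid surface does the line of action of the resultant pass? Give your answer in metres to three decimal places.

h_p = 1.950 m

γ = ρg = 1193 × 9.81 / 1000 = 11.70333 kN/m³.
With the apex down, the centroid sits h/3 = 3.9/3 = 1.3 m below the base (the top edge), so the centroid depth is h_c = 1.3 m.
A = ½ × 3.72 × 3.9 = 7.254 m².
Resultant F = γ·h_c·A = 11.70333 × 1.3 × 7.254 = 110.365 kN.
I_c = b·h³/36 = 3.72 × 3.9³/36 = 6.12963 m⁴.
Centre of pressure: y_p = y_c + I_c/(y_c·A) = 1.3 + 6.12963/(1.3 × 7.254) = 1.3 + 0.65 = 1.95 m along the plane.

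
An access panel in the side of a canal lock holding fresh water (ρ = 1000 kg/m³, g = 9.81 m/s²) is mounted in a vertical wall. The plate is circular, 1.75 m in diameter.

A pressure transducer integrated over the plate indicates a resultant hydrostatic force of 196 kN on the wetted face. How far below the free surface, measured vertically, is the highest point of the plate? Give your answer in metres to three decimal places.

γ = ρg = 1000 × 9.81 = 9810 N/m³ = 9.81 kN/m³.
A = π(0.875)² = 2.40528 m².
From F = γ·h_c·A, the centroid depth is h_c = 196/(9.81 × 2.40528) = 8.30656 m.
The centroid is at the centre, 0.875 m below the top of the plate, so the highest point sits at h_top = 8.30656 − 0.875 = 7.43156 m below the surface.

d_top ≈ 7.432 m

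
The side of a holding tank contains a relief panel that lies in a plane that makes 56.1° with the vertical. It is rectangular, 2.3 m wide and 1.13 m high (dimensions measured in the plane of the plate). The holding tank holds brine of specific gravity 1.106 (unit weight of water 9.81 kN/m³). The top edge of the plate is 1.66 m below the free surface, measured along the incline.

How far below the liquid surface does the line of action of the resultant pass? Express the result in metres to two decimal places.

h_p = 1.27 m

γ = 1.106 × 9.81 = 10.84986 kN/m³.
The plate makes 56.1° with the vertical, i.e. θ = 90° − 56.1° = 33.9° to the horizontal. Measuring y along the incline from the free-surface line, vertical depth h = y·sinθ with sinθ = 0.557745.
The centroid lies 1.13/2 = 0.565 m below the top edge, so y_c = 1.66 + 0.565 = 2.225 m and h_c = 2.225 × 0.557745 = 1.24098 m.
A = 2.3 × 1.13 = 2.599 m².
Resultant F = γ·h_c·A = 10.84986 × 1.24098 × 2.599 = 34.9941 kN.
I_c = b·h³/12 = 2.3 × 1.13³/12 = 0.276555 m⁴.
Centre of pressure: y_p = y_c + I_c/(y_c·A) = 2.225 + 0.276555/(2.225 × 2.599) = 2.225 + 0.0478239 = 2.27282 m along the plane.
Vertically, h_p = y_p·sinθ = 2.27282 × 0.557745 = 1.26765 m.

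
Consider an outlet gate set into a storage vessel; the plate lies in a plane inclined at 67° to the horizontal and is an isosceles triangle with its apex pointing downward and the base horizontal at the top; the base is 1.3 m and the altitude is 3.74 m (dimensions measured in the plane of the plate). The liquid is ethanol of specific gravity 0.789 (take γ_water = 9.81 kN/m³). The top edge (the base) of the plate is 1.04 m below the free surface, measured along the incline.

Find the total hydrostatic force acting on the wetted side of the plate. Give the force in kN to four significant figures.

F ≈ 39.61 kN

γ = 0.789 × 9.81 = 7.74009 kN/m³.
Let θ = 67° be the plate's angle to the horizontal; measure y along the incline from where the plane meets the free surface. Vertical depth h = y·sinθ with sinθ = 0.920505.
With the apex down, the centroid sits h/3 = 3.74/3 = 1.24667 m below the base (the top edge), so y_c = 1.04 + 1.24667 = 2.28667 m and h_c = 2.28667 × 0.920505 = 2.10489 m.
A = ½ × 1.3 × 3.74 = 2.431 m².
Resultant F = γ·h_c·A = 7.74009 × 2.10489 × 2.431 = 39.6059 kN.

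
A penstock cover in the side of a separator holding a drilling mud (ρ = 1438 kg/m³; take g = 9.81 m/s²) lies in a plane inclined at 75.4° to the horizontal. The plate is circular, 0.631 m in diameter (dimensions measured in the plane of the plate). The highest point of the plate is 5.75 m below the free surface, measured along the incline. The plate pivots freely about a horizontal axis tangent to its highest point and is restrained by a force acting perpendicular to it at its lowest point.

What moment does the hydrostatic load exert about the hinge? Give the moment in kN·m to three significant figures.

M ≈ 8.28 kN·m

γ = ρg = 1438 × 9.81 / 1000 = 14.10678 kN/m³.
Let θ = 75.4° be the plate's angle to the horizontal; measure y along the incline from where the plane meets the free surface. Vertical depth h = y·sinθ with sinθ = 0.967709.
The centroid is at the centre, 0.3155 m below the top of the plate, so y_c = 5.75 + 0.3155 = 6.0655 m and h_c = 6.0655 × 0.967709 = 5.86964 m.
A = π(0.3155)² = 0.312715 m².
Resultant F = γ·h_c·A = 14.10678 × 5.86964 × 0.312715 = 25.8933 kN.
I_c = πr⁴/4 = π × 0.3155⁴/4 = 0.00778193 m⁴.
Centre of pressure: y_p = y_c + I_c/(y_c·A) = 6.0655 + 0.00778193/(6.0655 × 0.312715) = 6.0655 + 0.00410272 = 6.0696 m along the plane.
The resultant acts 0.3155 + 0.00410272 = 0.319603 m (along the plate) below the hinge at the top edge, so the moment about the hinge is M = F × 0.319603 = 25.8933 × 0.319603 = 8.27558 kN·m.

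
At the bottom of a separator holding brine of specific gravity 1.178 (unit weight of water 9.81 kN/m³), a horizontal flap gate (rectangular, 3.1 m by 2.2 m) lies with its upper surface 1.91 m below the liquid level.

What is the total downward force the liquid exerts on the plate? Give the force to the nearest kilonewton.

F ≈ 151 kN

γ = 1.178 × 9.81 = 11.55618 kN/m³.
The plate is horizontal, so pressure is uniform at p = γ·h = 11.55618 × 1.91 = 22.0723 kN/m².
A = 3.1 × 2.2 = 6.82 m².
F = p·A = 22.0723 × 6.82 = 150.533 kN.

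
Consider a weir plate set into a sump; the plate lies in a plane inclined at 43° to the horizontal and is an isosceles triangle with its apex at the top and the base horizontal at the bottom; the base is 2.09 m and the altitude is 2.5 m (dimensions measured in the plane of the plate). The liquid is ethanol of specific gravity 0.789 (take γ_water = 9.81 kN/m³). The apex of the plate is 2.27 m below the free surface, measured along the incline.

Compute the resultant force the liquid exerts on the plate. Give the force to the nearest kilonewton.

F ≈ 54 kN

γ = 0.789 × 9.81 = 7.74009 kN/m³.
Let θ = 43° be the plate's angle to the horizontal; measure y along the incline from where the plane meets the free surface. Vertical depth h = y·sinθ with sinθ = 0.681998.
With the apex up, the centroid sits 2h/3 = 2 × 2.5/3 = 1.66667 m below the apex, so y_c = 2.27 + 1.66667 = 3.93667 m and h_c = 3.93667 × 0.681998 = 2.6848 m.
A = ½ × 2.09 × 2.5 = 2.6125 m².
Resultant F = γ·h_c·A = 7.74009 × 2.6848 × 2.6125 = 54.2893 kN.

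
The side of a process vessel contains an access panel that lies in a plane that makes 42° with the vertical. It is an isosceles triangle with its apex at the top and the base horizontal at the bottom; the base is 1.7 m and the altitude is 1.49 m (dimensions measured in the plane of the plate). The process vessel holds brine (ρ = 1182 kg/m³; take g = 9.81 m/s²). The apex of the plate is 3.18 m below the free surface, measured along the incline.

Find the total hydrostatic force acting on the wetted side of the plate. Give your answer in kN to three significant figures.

F ≈ 45.5 kN

γ = ρg = 1182 × 9.81 / 1000 = 11.59542 kN/m³.
The plate makes 42° with the vertical, i.e. θ = 90° − 42° = 48° to the horizontal. Measuring y along the incline from the free-surface line, vertical depth h = y·sinθ with sinθ = 0.743145.
With the apex up, the centroid sits 2h/3 = 2 × 1.49/3 = 0.993333 m below the apex, so y_c = 3.18 + 0.993333 = 4.17333 m and h_c = 4.17333 × 0.743145 = 3.10139 m.
A = ½ × 1.7 × 1.49 = 1.2665 m².
Resultant F = γ·h_c·A = 11.59542 × 3.10139 × 1.2665 = 45.5458 kN.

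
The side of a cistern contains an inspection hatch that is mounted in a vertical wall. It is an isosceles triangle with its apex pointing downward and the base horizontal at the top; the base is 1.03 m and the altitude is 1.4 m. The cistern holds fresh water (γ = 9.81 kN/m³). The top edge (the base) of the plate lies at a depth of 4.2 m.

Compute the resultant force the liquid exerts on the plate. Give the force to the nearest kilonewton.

F ≈ 33 kN

γ = 9.81 kN/m³.
With the apex down, the centroid sits h/3 = 1.4/3 = 0.466667 m below the base (the top edge), so the centroid depth is h_c = 4.2 + 0.466667 = 4.66667 m.
A = ½ × 1.03 × 1.4 = 0.721 m².
Resultant F = γ·h_c·A = 9.81 × 4.66667 × 0.721 = 33.0074 kN.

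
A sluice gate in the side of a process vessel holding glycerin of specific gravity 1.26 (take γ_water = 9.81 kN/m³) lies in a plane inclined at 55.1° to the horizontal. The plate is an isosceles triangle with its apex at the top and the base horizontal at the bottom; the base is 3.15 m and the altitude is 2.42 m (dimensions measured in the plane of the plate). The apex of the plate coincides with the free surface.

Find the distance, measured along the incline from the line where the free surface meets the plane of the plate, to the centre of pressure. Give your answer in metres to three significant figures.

γ = 1.26 × 9.81 = 12.3606 kN/m³.
Let θ = 55.1° be the plate's angle to the horizontal; measure y along the incline from where the plane meets the free surface. Vertical depth h = y·sinθ with sinθ = 0.820152.
With the apex up, the centroid sits 2h/3 = 2 × 2.42/3 = 1.61333 m below the apex, so y_c = 1.61333 m and h_c = 1.61333 × 0.820152 = 1.32318 m.
A = ½ × 3.15 × 2.42 = 3.8115 m².
Resultant F = γ·h_c·A = 12.3606 × 1.32318 × 3.8115 = 62.3382 kN.
I_c = b·h³/36 = 3.15 × 2.42³/36 = 1.24009 m⁴.
Centre of pressure: y_p = y_c + I_c/(y_c·A) = 1.61333 + 1.24009/(1.61333 × 3.8115) = 1.61333 + 0.201667 = 1.815 m along the plane.

y_p = 1.82 m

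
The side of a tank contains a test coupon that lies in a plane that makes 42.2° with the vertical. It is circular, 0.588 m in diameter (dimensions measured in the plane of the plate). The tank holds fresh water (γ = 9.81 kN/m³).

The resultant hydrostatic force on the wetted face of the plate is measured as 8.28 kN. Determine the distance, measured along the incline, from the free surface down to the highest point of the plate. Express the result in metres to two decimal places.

γ = 9.81 kN/m³.
A = π(0.294)² = 0.271547 m².
From F = γ·h_c·A, the centroid depth is h_c = 8.28/(9.81 × 0.271547) = 3.10825 m.
The plate makes 42.2° with the vertical, i.e. θ = 90° − 42.2° = 47.8° to the horizontal. Measuring y along the incline from the free-surface line, vertical depth h = y·sinθ with sinθ = 0.740805.
Along the incline, y_c = h_c/sinθ = 3.10825/0.740805 = 4.19577 m.
The centroid is at the centre, 0.294 m below the top of the plate, so the highest point sits at y_top = 4.19577 − 0.294 = 3.90177 m along the incline.

y_top ≈ 3.90 m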